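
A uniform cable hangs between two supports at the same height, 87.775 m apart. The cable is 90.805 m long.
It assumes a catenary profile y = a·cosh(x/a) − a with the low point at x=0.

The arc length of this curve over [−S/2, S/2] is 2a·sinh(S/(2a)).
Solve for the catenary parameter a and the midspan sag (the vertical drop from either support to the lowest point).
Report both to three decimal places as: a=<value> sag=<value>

a=96.929 sag=10.107

seed: a₀ = √(S³/(24(L−S))) = √(87.775³/(24·3.030)) = 96.433809
iter 1: u=0.455105  f(a)=+3.153e-02  f'(a)=-6.415e-02  a ← 96.433809 − (+3.153e-02/-6.415e-02) = 96.925358
iter 2: u=0.452797  f(a)=+2.427e-04  f'(a)=-6.317e-02  a ← 96.925358 − (+2.427e-04/-6.317e-02) = 96.929200
iter 3: u=0.452779  f(a)=+1.463e-08  f'(a)=-6.316e-02  a ← 96.929200 − (+1.463e-08/-6.316e-02) = 96.929201
iter 4: u=0.452779  f(a)=+1.421e-14  f'(a)=-6.316e-02  a ← 96.929201 − (+1.421e-14/-6.316e-02) = 96.929201
converged: |Δa| < 1e-12 after 4 iterations
sag = a·(cosh(S/(2a)) − 1) = 96.929201·(cosh(0.452779) − 1) = 10.106573
T_max/T_min = cosh(S/(2a)) = 1.104268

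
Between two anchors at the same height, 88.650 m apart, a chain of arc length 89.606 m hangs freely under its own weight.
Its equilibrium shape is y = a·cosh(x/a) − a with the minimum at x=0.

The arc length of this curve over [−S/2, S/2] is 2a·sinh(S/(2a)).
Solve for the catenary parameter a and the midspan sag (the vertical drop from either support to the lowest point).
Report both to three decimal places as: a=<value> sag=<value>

seed: a₀ = √(S³/(24(L−S))) = √(88.650³/(24·0.956)) = 174.254316
iter 1: u=0.254370  f(a)=+3.098e-03  f'(a)=-1.104e-02  a ← 174.254316 − (+3.098e-03/-1.104e-02) = 174.534805
iter 2: u=0.253961  f(a)=+7.495e-06  f'(a)=-1.099e-02  a ← 174.534805 − (+7.495e-06/-1.099e-02) = 174.535487
iter 3: u=0.253960  f(a)=+4.412e-11  f'(a)=-1.099e-02  a ← 174.535487 − (+4.412e-11/-1.099e-02) = 174.535487
iter 4: u=0.253960  f(a)=+0.000e+00  f'(a)=-1.099e-02  a ← 174.535487 − (+0.000e+00/-1.099e-02) = 174.535487
converged: |Δa| < 1e-12 after 4 iterations
sag = a·(cosh(S/(2a)) − 1) = 174.535487·(cosh(0.253960) − 1) = 5.658700
T_max/T_min = cosh(S/(2a)) = 1.032421

a=174.535 sag=5.659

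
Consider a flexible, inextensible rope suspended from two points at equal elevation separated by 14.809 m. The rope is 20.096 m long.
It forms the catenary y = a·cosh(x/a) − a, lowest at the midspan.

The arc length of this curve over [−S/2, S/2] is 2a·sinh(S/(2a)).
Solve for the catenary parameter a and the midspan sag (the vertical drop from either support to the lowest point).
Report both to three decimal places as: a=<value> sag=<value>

a=5.310 sag=6.055

seed: a₀ = √(S³/(24(L−S))) = √(14.809³/(24·5.287)) = 5.059159
iter 1: u=1.463583  f(a)=+5.960e-01  f'(a)=-2.573e+00  a ← 5.059159 − (+5.960e-01/-2.573e+00) = 5.290763
iter 2: u=1.399515  f(a)=+4.337e-02  f'(a)=-2.211e+00  a ← 5.290763 − (+4.337e-02/-2.211e+00) = 5.310376
iter 3: u=1.394346  f(a)=+2.695e-04  f'(a)=-2.184e+00  a ← 5.310376 − (+2.695e-04/-2.184e+00) = 5.310499
iter 4: u=1.394313  f(a)=+1.055e-08  f'(a)=-2.184e+00  a ← 5.310499 − (+1.055e-08/-2.184e+00) = 5.310499
iter 5: u=1.394313  f(a)=+0.000e+00  f'(a)=-2.184e+00  a ← 5.310499 − (+0.000e+00/-2.184e+00) = 5.310499
converged: |Δa| < 1e-12 after 5 iterations
sag = a·(cosh(S/(2a)) − 1) = 5.310499·(cosh(1.394313) − 1) = 6.054522
T_max/T_min = cosh(S/(2a)) = 2.140104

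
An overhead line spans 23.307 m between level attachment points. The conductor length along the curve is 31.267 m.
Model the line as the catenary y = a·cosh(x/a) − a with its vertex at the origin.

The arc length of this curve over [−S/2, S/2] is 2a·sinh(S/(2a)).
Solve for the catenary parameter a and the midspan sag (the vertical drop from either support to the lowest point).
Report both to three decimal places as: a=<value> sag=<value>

a=8.529 sag=9.280

seed: a₀ = √(S³/(24(L−S))) = √(23.307³/(24·7.960)) = 8.140806
iter 1: u=1.431492  f(a)=+8.565e-01  f'(a)=-2.387e+00  a ← 8.140806 − (+8.565e-01/-2.387e+00) = 8.499664
iter 2: u=1.371054  f(a)=+5.989e-02  f'(a)=-2.064e+00  a ← 8.499664 − (+5.989e-02/-2.064e+00) = 8.528686
iter 3: u=1.366389  f(a)=+3.415e-04  f'(a)=-2.040e+00  a ← 8.528686 − (+3.415e-04/-2.040e+00) = 8.528854
iter 4: u=1.366362  f(a)=+1.124e-08  f'(a)=-2.040e+00  a ← 8.528854 − (+1.124e-08/-2.040e+00) = 8.528854
iter 5: u=1.366362  f(a)=+0.000e+00  f'(a)=-2.040e+00  a ← 8.528854 − (+0.000e+00/-2.040e+00) = 8.528854
converged: |Δa| < 1e-12 after 5 iterations
sag = a·(cosh(S/(2a)) − 1) = 8.528854·(cosh(1.366362) − 1) = 9.279787
T_max/T_min = cosh(S/(2a)) = 2.088046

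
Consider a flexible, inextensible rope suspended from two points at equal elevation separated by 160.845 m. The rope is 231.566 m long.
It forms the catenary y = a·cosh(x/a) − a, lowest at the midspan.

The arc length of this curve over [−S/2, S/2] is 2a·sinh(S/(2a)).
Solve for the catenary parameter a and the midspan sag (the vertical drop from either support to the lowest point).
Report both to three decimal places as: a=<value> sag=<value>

seed: a₀ = √(S³/(24(L−S))) = √(160.845³/(24·70.721)) = 49.514401
iter 1: u=1.624224  f(a)=+9.936e+00  f'(a)=-3.685e+00  a ← 49.514401 − (+9.936e+00/-3.685e+00) = 52.211025
iter 2: u=1.540336  f(a)=+8.695e-01  f'(a)=-3.066e+00  a ← 52.211025 − (+8.695e-01/-3.066e+00) = 52.494641
iter 3: u=1.532014  f(a)=+8.068e-03  f'(a)=-3.009e+00  a ← 52.494641 − (+8.068e-03/-3.009e+00) = 52.497322
iter 4: u=1.531935  f(a)=+7.089e-07  f'(a)=-3.009e+00  a ← 52.497322 − (+7.089e-07/-3.009e+00) = 52.497322
iter 5: u=1.531935  f(a)=+2.842e-14  f'(a)=-3.009e+00  a ← 52.497322 − (+2.842e-14/-3.009e+00) = 52.497322
converged: |Δa| < 1e-12 after 5 iterations
sag = a·(cosh(S/(2a)) − 1) = 52.497322·(cosh(1.531935) − 1) = 74.631242
T_max/T_min = cosh(S/(2a)) = 2.421620

a=52.497 sag=74.631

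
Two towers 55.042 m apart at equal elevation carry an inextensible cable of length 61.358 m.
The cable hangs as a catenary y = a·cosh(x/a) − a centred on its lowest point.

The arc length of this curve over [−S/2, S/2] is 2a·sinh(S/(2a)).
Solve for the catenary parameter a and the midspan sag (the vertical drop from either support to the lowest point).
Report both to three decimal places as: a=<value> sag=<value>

a=33.724 sag=11.867

seed: a₀ = √(S³/(24(L−S))) = √(55.042³/(24·6.316)) = 33.167644
iter 1: u=0.829754  f(a)=+2.210e-01  f'(a)=-4.077e-01  a ← 33.167644 − (+2.210e-01/-4.077e-01) = 33.709733
iter 2: u=0.816411  f(a)=+5.535e-03  f'(a)=-3.875e-01  a ← 33.709733 − (+5.535e-03/-3.875e-01) = 33.724016
iter 3: u=0.816065  f(a)=+3.669e-06  f'(a)=-3.870e-01  a ← 33.724016 − (+3.669e-06/-3.870e-01) = 33.724025
iter 4: u=0.816065  f(a)=+1.606e-12  f'(a)=-3.870e-01  a ← 33.724025 − (+1.606e-12/-3.870e-01) = 33.724025
converged: |Δa| < 1e-12 after 4 iterations
sag = a·(cosh(S/(2a)) − 1) = 33.724025·(cosh(0.816065) − 1) = 11.866664
T_max/T_min = cosh(S/(2a)) = 1.351876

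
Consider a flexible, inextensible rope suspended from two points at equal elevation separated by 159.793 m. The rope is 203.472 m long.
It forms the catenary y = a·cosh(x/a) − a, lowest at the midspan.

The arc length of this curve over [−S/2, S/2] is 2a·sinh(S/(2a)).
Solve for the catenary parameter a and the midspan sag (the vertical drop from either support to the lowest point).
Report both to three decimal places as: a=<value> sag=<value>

a=64.799 sag=55.821

seed: a₀ = √(S³/(24(L−S))) = √(159.793³/(24·43.679)) = 62.387080
iter 1: u=1.280658  f(a)=+3.725e+00  f'(a)=-1.644e+00  a ← 62.387080 − (+3.725e+00/-1.644e+00) = 64.653178
iter 2: u=1.235771  f(a)=+2.126e-01  f'(a)=-1.461e+00  a ← 64.653178 − (+2.126e-01/-1.461e+00) = 64.798675
iter 3: u=1.232996  f(a)=+7.850e-04  f'(a)=-1.450e+00  a ← 64.798675 − (+7.850e-04/-1.450e+00) = 64.799216
iter 4: u=1.232986  f(a)=+1.079e-08  f'(a)=-1.450e+00  a ← 64.799216 − (+1.079e-08/-1.450e+00) = 64.799216
iter 5: u=1.232986  f(a)=-2.842e-14  f'(a)=-1.450e+00  a ← 64.799216 − (-2.842e-14/-1.450e+00) = 64.799216
converged: |Δa| < 1e-12 after 5 iterations
sag = a·(cosh(S/(2a)) − 1) = 64.799216·(cosh(1.232986) − 1) = 55.820650
T_max/T_min = cosh(S/(2a)) = 1.861440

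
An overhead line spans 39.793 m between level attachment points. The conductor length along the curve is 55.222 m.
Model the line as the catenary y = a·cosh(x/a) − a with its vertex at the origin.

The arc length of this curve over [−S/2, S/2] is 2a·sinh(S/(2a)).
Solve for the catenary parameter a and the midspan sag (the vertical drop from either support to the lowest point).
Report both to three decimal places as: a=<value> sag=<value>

a=13.744 sag=17.098

seed: a₀ = √(S³/(24(L−S))) = √(39.793³/(24·15.429)) = 13.044743
iter 1: u=1.525250  f(a)=+1.897e+00  f'(a)=-2.964e+00  a ← 13.044743 − (+1.897e+00/-2.964e+00) = 13.684968
iter 2: u=1.453895  f(a)=+1.486e-01  f'(a)=-2.516e+00  a ← 13.684968 − (+1.486e-01/-2.516e+00) = 13.744043
iter 3: u=1.447645  f(a)=+1.083e-03  f'(a)=-2.479e+00  a ← 13.744043 − (+1.083e-03/-2.479e+00) = 13.744480
iter 4: u=1.447599  f(a)=+5.848e-08  f'(a)=-2.479e+00  a ← 13.744480 − (+5.848e-08/-2.479e+00) = 13.744480
iter 5: u=1.447599  f(a)=+7.105e-15  f'(a)=-2.479e+00  a ← 13.744480 − (+7.105e-15/-2.479e+00) = 13.744480
converged: |Δa| < 1e-12 after 5 iterations
sag = a·(cosh(S/(2a)) − 1) = 13.744480·(cosh(1.447599) − 1) = 17.098316
T_max/T_min = cosh(S/(2a)) = 2.244013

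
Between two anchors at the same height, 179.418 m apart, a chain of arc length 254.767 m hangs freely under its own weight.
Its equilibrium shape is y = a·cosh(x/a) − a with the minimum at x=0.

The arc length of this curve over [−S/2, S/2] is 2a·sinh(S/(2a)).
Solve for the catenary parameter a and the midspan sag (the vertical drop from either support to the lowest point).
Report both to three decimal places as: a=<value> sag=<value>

seed: a₀ = √(S³/(24(L−S))) = √(179.418³/(24·75.349)) = 56.513818
iter 1: u=1.587382  f(a)=+1.008e+01  f'(a)=-3.402e+00  a ← 56.513818 − (+1.008e+01/-3.402e+00) = 59.477812
iter 2: u=1.508277  f(a)=+8.476e-01  f'(a)=-2.852e+00  a ← 59.477812 − (+8.476e-01/-2.852e+00) = 59.775002
iter 3: u=1.500778  f(a)=+7.203e-03  f'(a)=-2.804e+00  a ← 59.775002 − (+7.203e-03/-2.804e+00) = 59.777572
iter 4: u=1.500713  f(a)=+5.300e-07  f'(a)=-2.803e+00  a ← 59.777572 − (+5.300e-07/-2.803e+00) = 59.777572
iter 5: u=1.500713  f(a)=+2.842e-14  f'(a)=-2.803e+00  a ← 59.777572 − (+2.842e-14/-2.803e+00) = 59.777572
converged: |Δa| < 1e-12 after 5 iterations
sag = a·(cosh(S/(2a)) − 1) = 59.777572·(cosh(1.500713) − 1) = 80.934596
T_max/T_min = cosh(S/(2a)) = 2.353929

a=59.778 sag=80.935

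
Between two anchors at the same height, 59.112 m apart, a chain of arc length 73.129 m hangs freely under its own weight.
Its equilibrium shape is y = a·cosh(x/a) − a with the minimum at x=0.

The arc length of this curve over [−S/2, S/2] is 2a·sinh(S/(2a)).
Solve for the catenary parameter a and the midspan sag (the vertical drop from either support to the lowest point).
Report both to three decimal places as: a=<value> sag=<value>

a=25.616 sag=19.029

seed: a₀ = √(S³/(24(L−S))) = √(59.112³/(24·14.017)) = 24.778803
iter 1: u=1.192794  f(a)=+1.032e+00  f'(a)=-1.301e+00  a ← 24.778803 − (+1.032e+00/-1.301e+00) = 25.571888
iter 2: u=1.155800  f(a)=+5.160e-02  f'(a)=-1.174e+00  a ← 25.571888 − (+5.160e-02/-1.174e+00) = 25.615855
iter 3: u=1.153817  f(a)=+1.441e-04  f'(a)=-1.167e+00  a ← 25.615855 − (+1.441e-04/-1.167e+00) = 25.615978
iter 4: u=1.153811  f(a)=+1.132e-09  f'(a)=-1.167e+00  a ← 25.615978 − (+1.132e-09/-1.167e+00) = 25.615978
iter 5: u=1.153811  f(a)=+0.000e+00  f'(a)=-1.167e+00  a ← 25.615978 − (+0.000e+00/-1.167e+00) = 25.615978
converged: |Δa| < 1e-12 after 5 iterations
sag = a·(cosh(S/(2a)) − 1) = 25.615978·(cosh(1.153811) − 1) = 19.028630
T_max/T_min = cosh(S/(2a)) = 1.742842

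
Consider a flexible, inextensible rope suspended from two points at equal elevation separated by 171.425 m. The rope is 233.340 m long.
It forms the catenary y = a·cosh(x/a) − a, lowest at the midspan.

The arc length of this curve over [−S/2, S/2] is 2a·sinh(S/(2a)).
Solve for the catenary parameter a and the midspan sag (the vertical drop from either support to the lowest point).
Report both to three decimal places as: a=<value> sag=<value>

seed: a₀ = √(S³/(24(L−S))) = √(171.425³/(24·61.915)) = 58.224756
iter 1: u=1.472097  f(a)=+7.065e+00  f'(a)=-2.625e+00  a ← 58.224756 − (+7.065e+00/-2.625e+00) = 60.916594
iter 2: u=1.407047  f(a)=+5.195e-01  f'(a)=-2.252e+00  a ← 60.916594 − (+5.195e-01/-2.252e+00) = 61.147316
iter 3: u=1.401738  f(a)=+3.302e-03  f'(a)=-2.223e+00  a ← 61.147316 − (+3.302e-03/-2.223e+00) = 61.148801
iter 4: u=1.401704  f(a)=+1.352e-07  f'(a)=-2.223e+00  a ← 61.148801 − (+1.352e-07/-2.223e+00) = 61.148801
iter 5: u=1.401704  f(a)=+2.842e-14  f'(a)=-2.223e+00  a ← 61.148801 − (+2.842e-14/-2.223e+00) = 61.148801
converged: |Δa| < 1e-12 after 5 iterations
sag = a·(cosh(S/(2a)) − 1) = 61.148801·(cosh(1.401704) − 1) = 70.574639
T_max/T_min = cosh(S/(2a)) = 2.154146

a=61.149 sag=70.575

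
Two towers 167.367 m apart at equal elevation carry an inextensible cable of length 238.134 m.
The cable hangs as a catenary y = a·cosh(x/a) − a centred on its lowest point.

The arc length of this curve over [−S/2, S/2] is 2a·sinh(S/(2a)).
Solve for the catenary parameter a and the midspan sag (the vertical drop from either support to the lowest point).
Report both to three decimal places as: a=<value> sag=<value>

a=55.593 sag=75.813

seed: a₀ = √(S³/(24(L−S))) = √(167.367³/(24·70.767)) = 52.539234
iter 1: u=1.592781  f(a)=+9.538e+00  f'(a)=-3.442e+00  a ← 52.539234 − (+9.538e+00/-3.442e+00) = 55.310242
iter 2: u=1.512984  f(a)=+8.066e-01  f'(a)=-2.883e+00  a ← 55.310242 − (+8.066e-01/-2.883e+00) = 55.590054
iter 3: u=1.505368  f(a)=+6.945e-03  f'(a)=-2.833e+00  a ← 55.590054 − (+6.945e-03/-2.833e+00) = 55.592505
iter 4: u=1.505302  f(a)=+5.246e-07  f'(a)=-2.833e+00  a ← 55.592505 − (+5.246e-07/-2.833e+00) = 55.592506
iter 5: u=1.505302  f(a)=+2.842e-14  f'(a)=-2.833e+00  a ← 55.592506 − (+2.842e-14/-2.833e+00) = 55.592506
converged: |Δa| < 1e-12 after 5 iterations
sag = a·(cosh(S/(2a)) − 1) = 55.592506·(cosh(1.505302) − 1) = 75.813267
T_max/T_min = cosh(S/(2a)) = 2.363732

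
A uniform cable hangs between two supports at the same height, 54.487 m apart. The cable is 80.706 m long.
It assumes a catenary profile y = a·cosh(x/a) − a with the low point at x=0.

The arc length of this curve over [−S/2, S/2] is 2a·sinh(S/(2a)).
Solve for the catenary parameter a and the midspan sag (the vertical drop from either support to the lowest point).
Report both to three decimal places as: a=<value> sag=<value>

a=17.083 sag=26.737

seed: a₀ = √(S³/(24(L−S))) = √(54.487³/(24·26.219)) = 16.033401
iter 1: u=1.699172  f(a)=+4.056e+00  f'(a)=-4.318e+00  a ← 16.033401 − (+4.056e+00/-4.318e+00) = 16.972786
iter 2: u=1.605128  f(a)=+3.838e-01  f'(a)=-3.536e+00  a ← 16.972786 − (+3.838e-01/-3.536e+00) = 17.081322
iter 3: u=1.594929  f(a)=+4.229e-03  f'(a)=-3.458e+00  a ← 17.081322 − (+4.229e-03/-3.458e+00) = 17.082545
iter 4: u=1.594815  f(a)=+5.260e-07  f'(a)=-3.458e+00  a ← 17.082545 − (+5.260e-07/-3.458e+00) = 17.082545
iter 5: u=1.594815  f(a)=+1.421e-14  f'(a)=-3.458e+00  a ← 17.082545 − (+1.421e-14/-3.458e+00) = 17.082545
converged: |Δa| < 1e-12 after 5 iterations
sag = a·(cosh(S/(2a)) − 1) = 17.082545·(cosh(1.594815) − 1) = 26.737290
T_max/T_min = cosh(S/(2a)) = 2.565182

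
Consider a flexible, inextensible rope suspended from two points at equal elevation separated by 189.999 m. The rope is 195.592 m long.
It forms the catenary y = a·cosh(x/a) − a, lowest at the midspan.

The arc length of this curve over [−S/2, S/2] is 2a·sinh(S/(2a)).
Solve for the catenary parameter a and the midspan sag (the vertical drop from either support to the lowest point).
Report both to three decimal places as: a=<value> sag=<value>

seed: a₀ = √(S³/(24(L−S))) = √(189.999³/(24·5.593)) = 226.047101
iter 1: u=0.420264  f(a)=+4.960e-02  f'(a)=-5.036e-02  a ← 226.047101 − (+4.960e-02/-5.036e-02) = 227.031927
iter 2: u=0.418441  f(a)=+3.260e-04  f'(a)=-4.970e-02  a ← 227.031927 − (+3.260e-04/-4.970e-02) = 227.038486
iter 3: u=0.418429  f(a)=+1.429e-08  f'(a)=-4.970e-02  a ← 227.038486 − (+1.429e-08/-4.970e-02) = 227.038486
iter 4: u=0.418429  f(a)=-2.842e-14  f'(a)=-4.970e-02  a ← 227.038486 − (-2.842e-14/-4.970e-02) = 227.038486
converged: |Δa| < 1e-12 after 4 iterations
sag = a·(cosh(S/(2a)) − 1) = 227.038486·(cosh(0.418429) − 1) = 20.166958
T_max/T_min = cosh(S/(2a)) = 1.088826

a=227.038 sag=20.167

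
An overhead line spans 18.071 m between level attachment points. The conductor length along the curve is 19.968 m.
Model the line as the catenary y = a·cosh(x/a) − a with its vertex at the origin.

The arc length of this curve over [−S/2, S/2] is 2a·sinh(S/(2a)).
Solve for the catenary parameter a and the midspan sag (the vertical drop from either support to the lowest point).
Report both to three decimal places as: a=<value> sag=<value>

seed: a₀ = √(S³/(24(L−S))) = √(18.071³/(24·1.897)) = 11.385025
iter 1: u=0.793630  f(a)=+6.064e-02  f'(a)=-3.547e-01  a ← 11.385025 − (+6.064e-02/-3.547e-01) = 11.555995
iter 2: u=0.781889  f(a)=+1.393e-03  f'(a)=-3.386e-01  a ← 11.555995 − (+1.393e-03/-3.386e-01) = 11.560109
iter 3: u=0.781610  f(a)=+7.734e-07  f'(a)=-3.382e-01  a ← 11.560109 − (+7.734e-07/-3.382e-01) = 11.560111
iter 4: u=0.781610  f(a)=+2.416e-13  f'(a)=-3.382e-01  a ← 11.560111 − (+2.416e-13/-3.382e-01) = 11.560111
converged: |Δa| < 1e-12 after 4 iterations
sag = a·(cosh(S/(2a)) − 1) = 11.560111·(cosh(0.781610) − 1) = 3.714588
T_max/T_min = cosh(S/(2a)) = 1.321328

a=11.560 sag=3.715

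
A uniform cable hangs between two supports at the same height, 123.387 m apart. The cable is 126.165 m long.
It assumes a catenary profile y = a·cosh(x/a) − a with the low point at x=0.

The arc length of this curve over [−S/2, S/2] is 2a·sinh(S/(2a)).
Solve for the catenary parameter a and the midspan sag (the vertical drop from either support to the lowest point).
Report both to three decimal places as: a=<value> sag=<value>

a=168.418 sag=11.426

seed: a₀ = √(S³/(24(L−S))) = √(123.387³/(24·2.778)) = 167.854259
iter 1: u=0.367542  f(a)=+1.882e-02  f'(a)=-3.355e-02  a ← 167.854259 − (+1.882e-02/-3.355e-02) = 168.415344
iter 2: u=0.366318  f(a)=+9.480e-05  f'(a)=-3.321e-02  a ← 168.415344 − (+9.480e-05/-3.321e-02) = 168.418198
iter 3: u=0.366311  f(a)=+2.432e-09  f'(a)=-3.321e-02  a ← 168.418198 − (+2.432e-09/-3.321e-02) = 168.418198
iter 4: u=0.366311  f(a)=+0.000e+00  f'(a)=-3.321e-02  a ← 168.418198 − (+0.000e+00/-3.321e-02) = 168.418198
converged: |Δa| < 1e-12 after 4 iterations
sag = a·(cosh(S/(2a)) − 1) = 168.418198·(cosh(0.366311) − 1) = 11.426433
T_max/T_min = cosh(S/(2a)) = 1.067846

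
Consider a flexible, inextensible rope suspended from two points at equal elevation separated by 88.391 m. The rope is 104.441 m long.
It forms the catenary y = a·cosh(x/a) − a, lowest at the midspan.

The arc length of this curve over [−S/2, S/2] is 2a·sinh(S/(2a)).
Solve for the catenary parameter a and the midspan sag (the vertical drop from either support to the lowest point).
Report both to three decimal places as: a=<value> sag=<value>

a=43.450 sag=24.483

seed: a₀ = √(S³/(24(L−S))) = √(88.391³/(24·16.050)) = 42.341762
iter 1: u=1.043780  f(a)=+8.973e-01  f'(a)=-8.440e-01  a ← 42.341762 − (+8.973e-01/-8.440e-01) = 43.404963
iter 2: u=1.018213  f(a)=+3.491e-02  f'(a)=-7.795e-01  a ← 43.404963 − (+3.491e-02/-7.795e-01) = 43.449749
iter 3: u=1.017164  f(a)=+5.757e-05  f'(a)=-7.769e-01  a ← 43.449749 − (+5.757e-05/-7.769e-01) = 43.449823
iter 4: u=1.017162  f(a)=+1.572e-10  f'(a)=-7.769e-01  a ← 43.449823 − (+1.572e-10/-7.769e-01) = 43.449823
iter 5: u=1.017162  f(a)=-1.421e-14  f'(a)=-7.769e-01  a ← 43.449823 − (-1.421e-14/-7.769e-01) = 43.449823
converged: |Δa| < 1e-12 after 5 iterations
sag = a·(cosh(S/(2a)) − 1) = 43.449823·(cosh(1.017162) − 1) = 24.482995
T_max/T_min = cosh(S/(2a)) = 1.563477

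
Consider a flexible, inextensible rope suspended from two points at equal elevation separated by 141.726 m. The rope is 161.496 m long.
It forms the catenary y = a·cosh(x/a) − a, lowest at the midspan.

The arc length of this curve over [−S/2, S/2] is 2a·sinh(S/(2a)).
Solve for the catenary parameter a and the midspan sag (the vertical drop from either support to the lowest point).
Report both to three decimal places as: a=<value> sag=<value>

a=79.029 sag=33.957

seed: a₀ = √(S³/(24(L−S))) = √(141.726³/(24·19.770)) = 77.457832
iter 1: u=0.914859  f(a)=+8.440e-01  f'(a)=-5.545e-01  a ← 77.457832 − (+8.440e-01/-5.545e-01) = 78.979983
iter 2: u=0.897227  f(a)=+2.552e-02  f'(a)=-5.214e-01  a ← 78.979983 − (+2.552e-02/-5.214e-01) = 79.028930
iter 3: u=0.896672  f(a)=+2.495e-05  f'(a)=-5.204e-01  a ← 79.028930 − (+2.495e-05/-5.204e-01) = 79.028978
iter 4: u=0.896671  f(a)=+2.387e-11  f'(a)=-5.204e-01  a ← 79.028978 − (+2.387e-11/-5.204e-01) = 79.028978
converged: |Δa| < 1e-12 after 4 iterations
sag = a·(cosh(S/(2a)) − 1) = 79.028978·(cosh(0.896671) − 1) = 33.956945
T_max/T_min = cosh(S/(2a)) = 1.429677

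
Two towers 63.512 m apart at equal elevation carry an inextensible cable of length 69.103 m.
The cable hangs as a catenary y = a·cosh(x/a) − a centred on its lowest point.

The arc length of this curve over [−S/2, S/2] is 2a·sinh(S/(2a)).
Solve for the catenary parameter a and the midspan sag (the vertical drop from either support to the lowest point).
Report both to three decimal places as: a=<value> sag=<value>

seed: a₀ = √(S³/(24(L−S))) = √(63.512³/(24·5.591)) = 43.695158
iter 1: u=0.726762  f(a)=+1.495e-01  f'(a)=-2.697e-01  a ← 43.695158 − (+1.495e-01/-2.697e-01) = 44.249602
iter 2: u=0.717656  f(a)=+2.894e-03  f'(a)=-2.593e-01  a ← 44.249602 − (+2.894e-03/-2.593e-01) = 44.260759
iter 3: u=0.717475  f(a)=+1.131e-06  f'(a)=-2.591e-01  a ← 44.260759 − (+1.131e-06/-2.591e-01) = 44.260764
iter 4: u=0.717475  f(a)=+1.705e-13  f'(a)=-2.591e-01  a ← 44.260764 − (+1.705e-13/-2.591e-01) = 44.260764
converged: |Δa| < 1e-12 after 4 iterations
sag = a·(cosh(S/(2a)) − 1) = 44.260764·(cosh(0.717475) − 1) = 11.889226
T_max/T_min = cosh(S/(2a)) = 1.268618

a=44.261 sag=11.889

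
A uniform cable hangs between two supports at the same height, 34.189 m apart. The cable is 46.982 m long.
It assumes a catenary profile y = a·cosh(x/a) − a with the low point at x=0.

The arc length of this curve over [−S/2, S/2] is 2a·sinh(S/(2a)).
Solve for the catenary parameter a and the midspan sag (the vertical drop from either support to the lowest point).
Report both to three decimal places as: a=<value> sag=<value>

a=12.001 sag=14.378

seed: a₀ = √(S³/(24(L−S))) = √(34.189³/(24·12.793)) = 11.408742
iter 1: u=1.498368  f(a)=+1.515e+00  f'(a)=-2.788e+00  a ← 11.408742 − (+1.515e+00/-2.788e+00) = 11.952196
iter 2: u=1.430239  f(a)=+1.150e-01  f'(a)=-2.380e+00  a ← 11.952196 − (+1.150e-01/-2.380e+00) = 12.000521
iter 3: u=1.424480  f(a)=+7.826e-04  f'(a)=-2.347e+00  a ← 12.000521 − (+7.826e-04/-2.347e+00) = 12.000855
iter 4: u=1.424440  f(a)=+3.679e-08  f'(a)=-2.347e+00  a ← 12.000855 − (+3.679e-08/-2.347e+00) = 12.000855
iter 5: u=1.424440  f(a)=-1.421e-14  f'(a)=-2.347e+00  a ← 12.000855 − (-1.421e-14/-2.347e+00) = 12.000855
converged: |Δa| < 1e-12 after 5 iterations
sag = a·(cosh(S/(2a)) − 1) = 12.000855·(cosh(1.424440) − 1) = 14.378069
T_max/T_min = cosh(S/(2a)) = 2.198087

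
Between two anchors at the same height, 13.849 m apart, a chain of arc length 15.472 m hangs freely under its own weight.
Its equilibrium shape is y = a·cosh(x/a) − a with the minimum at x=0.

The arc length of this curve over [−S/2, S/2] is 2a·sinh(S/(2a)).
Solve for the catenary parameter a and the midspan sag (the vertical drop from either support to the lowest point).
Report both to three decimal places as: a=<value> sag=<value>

a=8.399 sag=3.020

seed: a₀ = √(S³/(24(L−S))) = √(13.849³/(24·1.623)) = 8.257769
iter 1: u=0.838544  f(a)=+5.803e-02  f'(a)=-4.214e-01  a ← 8.257769 − (+5.803e-02/-4.214e-01) = 8.395458
iter 2: u=0.824791  f(a)=+1.483e-03  f'(a)=-4.001e-01  a ← 8.395458 − (+1.483e-03/-4.001e-01) = 8.399164
iter 3: u=0.824427  f(a)=+1.025e-06  f'(a)=-3.996e-01  a ← 8.399164 − (+1.025e-06/-3.996e-01) = 8.399167
iter 4: u=0.824427  f(a)=+4.885e-13  f'(a)=-3.996e-01  a ← 8.399167 − (+4.885e-13/-3.996e-01) = 8.399167
converged: |Δa| < 1e-12 after 4 iterations
sag = a·(cosh(S/(2a)) − 1) = 8.399167·(cosh(0.824427) − 1) = 3.019752
T_max/T_min = cosh(S/(2a)) = 1.359530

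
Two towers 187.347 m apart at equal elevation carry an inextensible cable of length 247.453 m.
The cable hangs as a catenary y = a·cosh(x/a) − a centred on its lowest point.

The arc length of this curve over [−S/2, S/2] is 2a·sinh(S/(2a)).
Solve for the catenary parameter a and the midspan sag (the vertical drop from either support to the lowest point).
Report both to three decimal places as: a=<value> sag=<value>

a=70.551 sag=71.877

seed: a₀ = √(S³/(24(L−S))) = √(187.347³/(24·60.106)) = 67.515825
iter 1: u=1.387430  f(a)=+6.057e+00  f'(a)=-2.148e+00  a ← 67.515825 − (+6.057e+00/-2.148e+00) = 70.336310
iter 2: u=1.331794  f(a)=+4.003e-01  f'(a)=-1.872e+00  a ← 70.336310 − (+4.003e-01/-1.872e+00) = 70.550080
iter 3: u=1.327759  f(a)=+2.021e-03  f'(a)=-1.854e+00  a ← 70.550080 − (+2.021e-03/-1.854e+00) = 70.551171
iter 4: u=1.327738  f(a)=+5.210e-08  f'(a)=-1.853e+00  a ← 70.551171 − (+5.210e-08/-1.853e+00) = 70.551171
iter 5: u=1.327738  f(a)=+0.000e+00  f'(a)=-1.853e+00  a ← 70.551171 − (+0.000e+00/-1.853e+00) = 70.551171
converged: |Δa| < 1e-12 after 5 iterations
sag = a·(cosh(S/(2a)) − 1) = 70.551171·(cosh(1.327738) − 1) = 71.876757
T_max/T_min = cosh(S/(2a)) = 2.018789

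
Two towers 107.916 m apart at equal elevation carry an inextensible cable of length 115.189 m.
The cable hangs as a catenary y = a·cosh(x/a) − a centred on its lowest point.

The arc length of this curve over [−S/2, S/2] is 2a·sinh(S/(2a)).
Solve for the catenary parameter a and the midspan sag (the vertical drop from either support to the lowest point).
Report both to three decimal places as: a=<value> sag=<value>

a=85.698 sag=17.556

seed: a₀ = √(S³/(24(L−S))) = √(107.916³/(24·7.273)) = 84.852833
iter 1: u=0.635901  f(a)=+1.485e-01  f'(a)=-1.785e-01  a ← 84.852833 − (+1.485e-01/-1.785e-01) = 85.684805
iter 2: u=0.629727  f(a)=+2.212e-03  f'(a)=-1.732e-01  a ← 85.684805 − (+2.212e-03/-1.732e-01) = 85.697577
iter 3: u=0.629633  f(a)=+5.074e-07  f'(a)=-1.731e-01  a ← 85.697577 − (+5.074e-07/-1.731e-01) = 85.697580
iter 4: u=0.629633  f(a)=+5.684e-14  f'(a)=-1.731e-01  a ← 85.697580 − (+5.684e-14/-1.731e-01) = 85.697580
converged: |Δa| < 1e-12 after 4 iterations
sag = a·(cosh(S/(2a)) − 1) = 85.697580·(cosh(0.629633) − 1) = 17.555515
T_max/T_min = cosh(S/(2a)) = 1.204854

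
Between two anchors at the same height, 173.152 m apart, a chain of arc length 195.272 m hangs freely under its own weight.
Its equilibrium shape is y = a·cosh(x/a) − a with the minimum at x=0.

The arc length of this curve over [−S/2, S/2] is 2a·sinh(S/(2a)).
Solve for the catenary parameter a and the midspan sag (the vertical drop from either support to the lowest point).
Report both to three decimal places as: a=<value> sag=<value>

a=100.729 sag=39.553

seed: a₀ = √(S³/(24(L−S))) = √(173.152³/(24·22.120)) = 98.887885
iter 1: u=0.875497  f(a)=+8.634e-01  f'(a)=-4.826e-01  a ← 98.887885 − (+8.634e-01/-4.826e-01) = 100.676833
iter 2: u=0.859940  f(a)=+2.399e-02  f'(a)=-4.561e-01  a ← 100.676833 − (+2.399e-02/-4.561e-01) = 100.729418
iter 3: u=0.859491  f(a)=+1.969e-05  f'(a)=-4.554e-01  a ← 100.729418 − (+1.969e-05/-4.554e-01) = 100.729461
iter 4: u=0.859490  f(a)=+1.327e-11  f'(a)=-4.554e-01  a ← 100.729461 − (+1.327e-11/-4.554e-01) = 100.729461
converged: |Δa| < 1e-12 after 4 iterations
sag = a·(cosh(S/(2a)) − 1) = 100.729461·(cosh(0.859490) − 1) = 39.553157
T_max/T_min = cosh(S/(2a)) = 1.392667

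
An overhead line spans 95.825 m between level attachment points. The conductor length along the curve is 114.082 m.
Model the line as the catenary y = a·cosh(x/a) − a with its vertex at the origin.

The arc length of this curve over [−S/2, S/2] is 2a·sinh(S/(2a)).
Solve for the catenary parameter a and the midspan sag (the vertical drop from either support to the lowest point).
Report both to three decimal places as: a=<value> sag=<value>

seed: a₀ = √(S³/(24(L−S))) = √(95.825³/(24·18.257)) = 44.812370
iter 1: u=1.069180  f(a)=+1.072e+00  f'(a)=-9.118e-01  a ← 44.812370 − (+1.072e+00/-9.118e-01) = 45.988418
iter 2: u=1.041838  f(a)=+4.367e-02  f'(a)=-8.390e-01  a ← 45.988418 − (+4.367e-02/-8.390e-01) = 46.040465
iter 3: u=1.040661  f(a)=+7.920e-05  f'(a)=-8.359e-01  a ← 46.040465 − (+7.920e-05/-8.359e-01) = 46.040560
iter 4: u=1.040659  f(a)=+2.616e-10  f'(a)=-8.359e-01  a ← 46.040560 − (+2.616e-10/-8.359e-01) = 46.040560
iter 5: u=1.040659  f(a)=-1.421e-14  f'(a)=-8.359e-01  a ← 46.040560 − (-1.421e-14/-8.359e-01) = 46.040560
converged: |Δa| < 1e-12 after 5 iterations
sag = a·(cosh(S/(2a)) − 1) = 46.040560·(cosh(1.040659) − 1) = 27.262979
T_max/T_min = cosh(S/(2a)) = 1.592151

a=46.041 sag=27.263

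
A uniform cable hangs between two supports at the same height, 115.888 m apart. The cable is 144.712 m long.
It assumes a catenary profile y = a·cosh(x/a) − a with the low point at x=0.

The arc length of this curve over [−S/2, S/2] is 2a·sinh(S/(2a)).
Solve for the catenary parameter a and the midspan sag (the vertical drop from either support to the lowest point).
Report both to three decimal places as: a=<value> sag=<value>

seed: a₀ = √(S³/(24(L−S))) = √(115.888³/(24·28.824)) = 47.432384
iter 1: u=1.221613  f(a)=+2.229e+00  f'(a)=-1.407e+00  a ← 47.432384 − (+2.229e+00/-1.407e+00) = 49.016806
iter 2: u=1.182125  f(a)=+1.165e-01  f'(a)=-1.263e+00  a ← 49.016806 − (+1.165e-01/-1.263e+00) = 49.109079
iter 3: u=1.179904  f(a)=+3.576e-04  f'(a)=-1.255e+00  a ← 49.109079 − (+3.576e-04/-1.255e+00) = 49.109364
iter 4: u=1.179897  f(a)=+3.390e-09  f'(a)=-1.255e+00  a ← 49.109364 − (+3.390e-09/-1.255e+00) = 49.109364
iter 5: u=1.179897  f(a)=+0.000e+00  f'(a)=-1.255e+00  a ← 49.109364 − (+0.000e+00/-1.255e+00) = 49.109364
converged: |Δa| < 1e-12 after 5 iterations
sag = a·(cosh(S/(2a)) − 1) = 49.109364·(cosh(1.179897) − 1) = 38.338451
T_max/T_min = cosh(S/(2a)) = 1.780675

a=49.109 sag=38.338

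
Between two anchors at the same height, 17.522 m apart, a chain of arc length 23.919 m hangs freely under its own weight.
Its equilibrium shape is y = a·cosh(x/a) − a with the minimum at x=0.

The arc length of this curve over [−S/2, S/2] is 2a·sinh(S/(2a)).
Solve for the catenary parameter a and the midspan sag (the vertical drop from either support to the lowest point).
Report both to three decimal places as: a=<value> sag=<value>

seed: a₀ = √(S³/(24(L−S))) = √(17.522³/(24·6.397)) = 5.919455
iter 1: u=1.480035  f(a)=+7.383e-01  f'(a)=-2.673e+00  a ← 5.919455 − (+7.383e-01/-2.673e+00) = 6.195626
iter 2: u=1.414062  f(a)=+5.481e-02  f'(a)=-2.290e+00  a ← 6.195626 − (+5.481e-02/-2.290e+00) = 6.219563
iter 3: u=1.408620  f(a)=+3.557e-04  f'(a)=-2.260e+00  a ← 6.219563 − (+3.557e-04/-2.260e+00) = 6.219721
iter 4: u=1.408584  f(a)=+1.519e-08  f'(a)=-2.260e+00  a ← 6.219721 − (+1.519e-08/-2.260e+00) = 6.219721
iter 5: u=1.408584  f(a)=-7.105e-15  f'(a)=-2.260e+00  a ← 6.219721 − (-7.105e-15/-2.260e+00) = 6.219721
converged: |Δa| < 1e-12 after 5 iterations
sag = a·(cosh(S/(2a)) − 1) = 6.219721·(cosh(1.408584) − 1) = 7.260434
T_max/T_min = cosh(S/(2a)) = 2.167325

a=6.220 sag=7.260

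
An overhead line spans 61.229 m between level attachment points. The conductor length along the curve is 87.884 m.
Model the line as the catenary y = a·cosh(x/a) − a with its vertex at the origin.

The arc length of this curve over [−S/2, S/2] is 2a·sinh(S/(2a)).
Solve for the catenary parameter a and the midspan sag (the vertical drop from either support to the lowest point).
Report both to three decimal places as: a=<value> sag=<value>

a=20.073 sag=28.236

seed: a₀ = √(S³/(24(L−S))) = √(61.229³/(24·26.655)) = 18.942652
iter 1: u=1.616168  f(a)=+3.706e+00  f'(a)=-3.621e+00  a ← 18.942652 − (+3.706e+00/-3.621e+00) = 19.965934
iter 2: u=1.533337  f(a)=+3.215e-01  f'(a)=-3.018e+00  a ← 19.965934 − (+3.215e-01/-3.018e+00) = 20.072448
iter 3: u=1.525200  f(a)=+2.927e-03  f'(a)=-2.963e+00  a ← 20.072448 − (+2.927e-03/-2.963e+00) = 20.073436
iter 4: u=1.525125  f(a)=+2.475e-07  f'(a)=-2.963e+00  a ← 20.073436 − (+2.475e-07/-2.963e+00) = 20.073436
iter 5: u=1.525125  f(a)=+2.842e-14  f'(a)=-2.963e+00  a ← 20.073436 − (+2.842e-14/-2.963e+00) = 20.073436
converged: |Δa| < 1e-12 after 5 iterations
sag = a·(cosh(S/(2a)) − 1) = 20.073436·(cosh(1.525125) − 1) = 28.236420
T_max/T_min = cosh(S/(2a)) = 2.406656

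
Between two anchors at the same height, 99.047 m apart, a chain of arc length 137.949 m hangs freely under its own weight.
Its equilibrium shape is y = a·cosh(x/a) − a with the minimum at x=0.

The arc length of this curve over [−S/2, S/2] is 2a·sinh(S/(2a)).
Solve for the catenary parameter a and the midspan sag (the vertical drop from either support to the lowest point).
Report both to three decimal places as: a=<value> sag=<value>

seed: a₀ = √(S³/(24(L−S))) = √(99.047³/(24·38.902)) = 32.260449
iter 1: u=1.535115  f(a)=+4.850e+00  f'(a)=-3.030e+00  a ← 32.260449 − (+4.850e+00/-3.030e+00) = 33.860930
iter 2: u=1.462556  f(a)=+3.843e-01  f'(a)=-2.567e+00  a ← 33.860930 − (+3.843e-01/-2.567e+00) = 34.010604
iter 3: u=1.456119  f(a)=+2.871e-03  f'(a)=-2.529e+00  a ← 34.010604 − (+2.871e-03/-2.529e+00) = 34.011739
iter 4: u=1.456071  f(a)=+1.629e-07  f'(a)=-2.529e+00  a ← 34.011739 − (+1.629e-07/-2.529e+00) = 34.011739
iter 5: u=1.456071  f(a)=+0.000e+00  f'(a)=-2.529e+00  a ← 34.011739 − (+0.000e+00/-2.529e+00) = 34.011739
converged: |Δa| < 1e-12 after 5 iterations
sag = a·(cosh(S/(2a)) − 1) = 34.011739·(cosh(1.456071) − 1) = 42.892617
T_max/T_min = cosh(S/(2a)) = 2.261112

a=34.012 sag=42.893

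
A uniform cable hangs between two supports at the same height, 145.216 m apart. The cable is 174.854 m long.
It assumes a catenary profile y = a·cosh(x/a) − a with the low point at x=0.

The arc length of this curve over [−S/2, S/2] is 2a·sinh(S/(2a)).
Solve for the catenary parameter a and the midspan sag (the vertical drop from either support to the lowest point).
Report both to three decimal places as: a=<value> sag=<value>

a=67.534 sag=42.939

seed: a₀ = √(S³/(24(L−S))) = √(145.216³/(24·29.638)) = 65.613263
iter 1: u=1.106606  f(a)=+1.869e+00  f'(a)=-1.019e+00  a ← 65.613263 − (+1.869e+00/-1.019e+00) = 67.446952
iter 2: u=1.076520  f(a)=+8.119e-02  f'(a)=-9.322e-01  a ← 67.446952 − (+8.119e-02/-9.322e-01) = 67.534053
iter 3: u=1.075132  f(a)=+1.687e-04  f'(a)=-9.283e-01  a ← 67.534053 − (+1.687e-04/-9.283e-01) = 67.534234
iter 4: u=1.075129  f(a)=+7.320e-10  f'(a)=-9.283e-01  a ← 67.534234 − (+7.320e-10/-9.283e-01) = 67.534234
iter 5: u=1.075129  f(a)=-2.842e-14  f'(a)=-9.283e-01  a ← 67.534234 − (-2.842e-14/-9.283e-01) = 67.534234
converged: |Δa| < 1e-12 after 5 iterations
sag = a·(cosh(S/(2a)) − 1) = 67.534234·(cosh(1.075129) − 1) = 42.939080
T_max/T_min = cosh(S/(2a)) = 1.635812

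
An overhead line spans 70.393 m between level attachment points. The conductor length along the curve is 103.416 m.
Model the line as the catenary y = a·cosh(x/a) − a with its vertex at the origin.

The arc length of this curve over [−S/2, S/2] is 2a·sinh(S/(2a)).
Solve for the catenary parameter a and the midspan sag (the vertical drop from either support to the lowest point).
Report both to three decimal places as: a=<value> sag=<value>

seed: a₀ = √(S³/(24(L−S))) = √(70.393³/(24·33.023)) = 20.978785
iter 1: u=1.677719  f(a)=+4.972e+00  f'(a)=-4.128e+00  a ← 20.978785 − (+4.972e+00/-4.128e+00) = 22.183053
iter 2: u=1.586639  f(a)=+4.602e-01  f'(a)=-3.396e+00  a ← 22.183053 − (+4.602e-01/-3.396e+00) = 22.318557
iter 3: u=1.577006  f(a)=+4.832e-03  f'(a)=-3.325e+00  a ← 22.318557 − (+4.832e-03/-3.325e+00) = 22.320011
iter 4: u=1.576903  f(a)=+5.451e-07  f'(a)=-3.325e+00  a ← 22.320011 − (+5.451e-07/-3.325e+00) = 22.320011
iter 5: u=1.576903  f(a)=+1.421e-14  f'(a)=-3.325e+00  a ← 22.320011 − (+1.421e-14/-3.325e+00) = 22.320011
converged: |Δa| < 1e-12 after 5 iterations
sag = a·(cosh(S/(2a)) − 1) = 22.320011·(cosh(1.576903) − 1) = 33.999614
T_max/T_min = cosh(S/(2a)) = 2.523279

a=22.320 sag=34.000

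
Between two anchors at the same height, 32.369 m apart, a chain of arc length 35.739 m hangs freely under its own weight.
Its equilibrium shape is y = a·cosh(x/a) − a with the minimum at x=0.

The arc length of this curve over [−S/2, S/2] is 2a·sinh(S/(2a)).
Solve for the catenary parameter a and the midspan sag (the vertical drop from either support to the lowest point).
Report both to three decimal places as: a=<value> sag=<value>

a=20.790 sag=6.624

seed: a₀ = √(S³/(24(L−S))) = √(32.369³/(24·3.370)) = 20.477331
iter 1: u=0.790362  f(a)=+1.068e-01  f'(a)=-3.502e-01  a ← 20.477331 − (+1.068e-01/-3.502e-01) = 20.782430
iter 2: u=0.778759  f(a)=+2.435e-03  f'(a)=-3.344e-01  a ← 20.782430 − (+2.435e-03/-3.344e-01) = 20.789711
iter 3: u=0.778486  f(a)=+1.330e-06  f'(a)=-3.340e-01  a ← 20.789711 − (+1.330e-06/-3.340e-01) = 20.789715
iter 4: u=0.778486  f(a)=+3.979e-13  f'(a)=-3.340e-01  a ← 20.789715 − (+3.979e-13/-3.340e-01) = 20.789715
converged: |Δa| < 1e-12 after 4 iterations
sag = a·(cosh(S/(2a)) − 1) = 20.789715·(cosh(0.778486) − 1) = 6.624356
T_max/T_min = cosh(S/(2a)) = 1.318636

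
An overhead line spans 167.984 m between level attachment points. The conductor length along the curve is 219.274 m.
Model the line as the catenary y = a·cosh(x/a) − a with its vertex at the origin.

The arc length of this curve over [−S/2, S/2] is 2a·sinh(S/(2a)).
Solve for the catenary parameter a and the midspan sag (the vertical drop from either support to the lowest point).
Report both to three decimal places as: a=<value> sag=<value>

a=64.719 sag=62.595

seed: a₀ = √(S³/(24(L−S))) = √(167.984³/(24·51.290)) = 62.055447
iter 1: u=1.353499  f(a)=+4.908e+00  f'(a)=-1.976e+00  a ← 62.055447 − (+4.908e+00/-1.976e+00) = 64.538935
iter 2: u=1.301416  f(a)=+3.100e-01  f'(a)=-1.734e+00  a ← 64.538935 − (+3.100e-01/-1.734e+00) = 64.717742
iter 3: u=1.297820  f(a)=+1.421e-03  f'(a)=-1.718e+00  a ← 64.717742 − (+1.421e-03/-1.718e+00) = 64.718570
iter 4: u=1.297804  f(a)=+3.018e-08  f'(a)=-1.718e+00  a ← 64.718570 − (+3.018e-08/-1.718e+00) = 64.718570
iter 5: u=1.297804  f(a)=-5.684e-14  f'(a)=-1.718e+00  a ← 64.718570 − (-5.684e-14/-1.718e+00) = 64.718570
converged: |Δa| < 1e-12 after 5 iterations
sag = a·(cosh(S/(2a)) − 1) = 64.718570·(cosh(1.297804) − 1) = 62.595079
T_max/T_min = cosh(S/(2a)) = 1.967189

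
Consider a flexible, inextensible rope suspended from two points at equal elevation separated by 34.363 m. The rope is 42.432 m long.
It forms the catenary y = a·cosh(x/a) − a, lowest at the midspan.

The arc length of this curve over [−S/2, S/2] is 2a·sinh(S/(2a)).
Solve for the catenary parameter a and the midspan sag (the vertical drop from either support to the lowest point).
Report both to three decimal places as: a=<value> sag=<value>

a=14.960 sag=11.000

seed: a₀ = √(S³/(24(L−S))) = √(34.363³/(24·8.069)) = 14.475085
iter 1: u=1.186971  f(a)=+5.879e-01  f'(a)=-1.280e+00  a ← 14.475085 − (+5.879e-01/-1.280e+00) = 14.934331
iter 2: u=1.150470  f(a)=+2.914e-02  f'(a)=-1.156e+00  a ← 14.934331 − (+2.914e-02/-1.156e+00) = 14.959534
iter 3: u=1.148532  f(a)=+7.983e-05  f'(a)=-1.150e+00  a ← 14.959534 − (+7.983e-05/-1.150e+00) = 14.959604
iter 4: u=1.148526  f(a)=+6.030e-10  f'(a)=-1.150e+00  a ← 14.959604 − (+6.030e-10/-1.150e+00) = 14.959604
iter 5: u=1.148526  f(a)=-1.421e-14  f'(a)=-1.150e+00  a ← 14.959604 − (-1.421e-14/-1.150e+00) = 14.959604
converged: |Δa| < 1e-12 after 5 iterations
sag = a·(cosh(S/(2a)) − 1) = 14.959604·(cosh(1.148526) − 1) = 11.000142
T_max/T_min = cosh(S/(2a)) = 1.735323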